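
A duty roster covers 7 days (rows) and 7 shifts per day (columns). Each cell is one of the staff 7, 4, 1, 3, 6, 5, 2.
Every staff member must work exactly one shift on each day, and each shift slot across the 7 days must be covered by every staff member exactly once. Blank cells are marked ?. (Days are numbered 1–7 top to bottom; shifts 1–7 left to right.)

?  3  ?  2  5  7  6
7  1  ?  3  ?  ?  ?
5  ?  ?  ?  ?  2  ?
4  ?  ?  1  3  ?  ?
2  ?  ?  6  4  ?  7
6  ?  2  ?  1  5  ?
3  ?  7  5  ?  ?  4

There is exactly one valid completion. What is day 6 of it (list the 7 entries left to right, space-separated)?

Day 6, shift 7: day 6 has {1, 6, 5, 2} and shift 7 has {7, 4, 6}, leaving only 3.
Day 1, shift 1: day 1 has {7, 3, 6, 5, 2} and shift 1 has {7, 4, 3, 6, 5, 2}, leaving only 1.
Day 1, shift 3: day 1 has {7, 1, 3, 6, 5, 2} and shift 3 has {7, 2}, leaving only 4.
Day 3, shift 7: day 3 has {5, 2} and shift 7 has {7, 4, 3, 6}, leaving only 1.
Day 4, shift 6: day 4 has {4, 1, 3} and shift 6 has {7, 5, 2}, leaving only 6.
Day 2, shift 6: day 2 has {7, 1, 3} and shift 6 has {7, 6, 5, 2}, leaving only 4.
Day 4, shift 3: day 4 has {4, 1, 3, 6} and shift 3 has {7, 4, 2}, leaving only 5.
Day 2, shift 3: day 2 has {7, 4, 1, 3} and shift 3 has {7, 4, 5, 2}, leaving only 6.
Day 2, shift 5: day 2 has {7, 4, 1, 3, 6} and shift 5 has {4, 1, 3, 5}, leaving only 2.
Day 2, shift 7: day 2 has {7, 4, 1, 3, 6, 2} and shift 7 has {7, 4, 1, 3, 6}, leaving only 5.
Day 3, shift 3: day 3 has {1, 5, 2} and shift 3 has {7, 4, 6, 5, 2}, leaving only 3.
Day 4, shift 7: day 4 has {4, 1, 3, 6, 5} and shift 7 has {7, 4, 1, 3, 6, 5}, leaving only 2.
Day 4, shift 2: day 4 has {4, 1, 3, 6, 5, 2} and shift 2 has {1, 3}, leaving only 7.
Day 6, shift 2: day 6 has {1, 3, 6, 5, 2} and shift 2 has {7, 1, 3}, leaving only 4.
Day 6, shift 4: day 6 has {4, 1, 3, 6, 5, 2} and shift 4 has {1, 3, 6, 5, 2}, leaving only 7.
So day 6 reads: 6 4 2 7 1 5 3.

6 4 2 7 1 5 3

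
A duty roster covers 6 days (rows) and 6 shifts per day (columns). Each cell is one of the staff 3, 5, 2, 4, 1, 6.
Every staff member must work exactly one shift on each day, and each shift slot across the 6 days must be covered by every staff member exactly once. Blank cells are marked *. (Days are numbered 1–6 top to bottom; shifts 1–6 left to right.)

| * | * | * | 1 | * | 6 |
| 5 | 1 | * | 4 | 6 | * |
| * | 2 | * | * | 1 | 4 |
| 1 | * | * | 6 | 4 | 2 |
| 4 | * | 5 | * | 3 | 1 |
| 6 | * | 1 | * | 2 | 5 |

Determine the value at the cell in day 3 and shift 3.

Day 1, shift 5: day 1 has {1, 6} and shift 5 has {3, 2, 4, 1, 6}, leaving only 5.
Day 2, shift 6: day 2 has {5, 4, 1, 6} and shift 6 has {5, 2, 4, 1, 6}, leaving only 3.
Day 2, shift 3: day 2 has {3, 5, 4, 1, 6} and shift 3 has {5, 1}, leaving only 2.
Day 3, shift 1: day 3 has {2, 4, 1} and shift 1 has {5, 4, 1, 6}, leaving only 3.
Day 3 already has {3, 2, 4, 1} and shift 3 already has {5, 2, 1}, so day 3, shift 3 must be 6.

6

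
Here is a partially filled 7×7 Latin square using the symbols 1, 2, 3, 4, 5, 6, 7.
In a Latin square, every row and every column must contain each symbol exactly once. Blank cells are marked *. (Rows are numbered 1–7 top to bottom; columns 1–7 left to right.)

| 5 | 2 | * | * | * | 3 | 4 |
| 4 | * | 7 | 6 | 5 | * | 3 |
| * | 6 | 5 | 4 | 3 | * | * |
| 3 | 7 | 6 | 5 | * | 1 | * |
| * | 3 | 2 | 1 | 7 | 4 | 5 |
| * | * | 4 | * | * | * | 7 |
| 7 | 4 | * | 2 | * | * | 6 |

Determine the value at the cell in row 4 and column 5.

4

Row 1, column 3: row 1 has {2, 3, 4, 5} and column 3 has {2, 4, 5, 6, 7}, leaving only 1.
Row 1, column 4: row 1 has {1, 2, 3, 4, 5} and column 4 has {1, 2, 4, 5, 6}, leaving only 7.
Row 1, column 5: row 1 has {1, 2, 3, 4, 5, 7} and column 5 has {3, 5, 7}, leaving only 6.
Row 2, column 2: row 2 has {3, 4, 5, 6, 7} and column 2 has {2, 3, 4, 6, 7}, leaving only 1.
Row 2, column 6: row 2 has {1, 3, 4, 5, 6, 7} and column 6 has {1, 3, 4}, leaving only 2.
Row 3, column 6: row 3 has {3, 4, 5, 6} and column 6 has {1, 2, 3, 4}, leaving only 7.
Row 4, column 7: row 4 has {1, 3, 5, 6, 7} and column 7 has {3, 4, 5, 6, 7}, leaving only 2.
Row 4 already has {1, 2, 3, 5, 6, 7} and column 5 already has {3, 5, 6, 7}, so row 4, column 5 must be 4.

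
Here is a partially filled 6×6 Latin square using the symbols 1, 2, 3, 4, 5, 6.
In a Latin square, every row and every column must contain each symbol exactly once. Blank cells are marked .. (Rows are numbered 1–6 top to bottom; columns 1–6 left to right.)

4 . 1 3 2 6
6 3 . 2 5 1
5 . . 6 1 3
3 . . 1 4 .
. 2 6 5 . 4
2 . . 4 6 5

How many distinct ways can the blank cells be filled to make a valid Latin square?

1

Row 1, column 2: eliminating its row and column leaves {5}.
Row 2, column 3: eliminating its row and column leaves {4}.
Row 3, column 2: eliminating its row and column leaves {4}.
Row 3, column 3: eliminating its row and column leaves {2, 4}.
Row 4, column 2: eliminating its row and column leaves {5, 6}.
Row 4, column 3: eliminating its row and column leaves {2, 5}.
Row 4, column 6: eliminating its row and column leaves {2}.
Row 5, column 1: eliminating its row and column leaves {1}.
Row 5, column 5: eliminating its row and column leaves {3}.
Row 6, column 2: eliminating its row and column leaves {1}.
Row 6, column 3: eliminating its row and column leaves {3}.
Only one assignment across all blanks avoids any row or column repeat, giving 1 completion.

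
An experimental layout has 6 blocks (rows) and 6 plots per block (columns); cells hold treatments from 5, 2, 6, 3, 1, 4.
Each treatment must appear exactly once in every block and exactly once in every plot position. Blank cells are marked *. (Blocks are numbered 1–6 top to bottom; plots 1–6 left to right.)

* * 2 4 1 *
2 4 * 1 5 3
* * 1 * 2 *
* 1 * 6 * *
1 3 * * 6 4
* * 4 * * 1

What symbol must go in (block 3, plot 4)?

3

Block 2, plot 3: block 2 has {5, 2, 3, 1, 4} and plot 3 has {2, 1, 4}, leaving only 6.
Block 5, plot 3: block 5 has {6, 3, 1, 4} and plot 3 has {2, 6, 1, 4}, leaving only 5.
Block 4, plot 3: block 4 has {6, 1} and plot 3 has {5, 2, 6, 1, 4}, leaving only 3.
Block 4, plot 5: block 4 has {6, 3, 1} and plot 5 has {5, 2, 6, 1}, leaving only 4.
Block 4, plot 1: block 4 has {6, 3, 1, 4} and plot 1 has {2, 1}, leaving only 5.
Block 4, plot 6: block 4 has {5, 6, 3, 1, 4} and plot 6 has {3, 1, 4}, leaving only 2.
Block 5, plot 4: block 5 has {5, 6, 3, 1, 4} and plot 4 has {6, 1, 4}, leaving only 2.
Block 6, plot 5: block 6 has {1, 4} and plot 5 has {5, 2, 6, 1, 4}, leaving only 3.
Block 6, plot 1: block 6 has {3, 1, 4} and plot 1 has {5, 2, 1}, leaving only 6.
Block 1, plot 1: block 1 has {2, 1, 4} and plot 1 has {5, 2, 6, 1}, leaving only 3.
Block 3, plot 1: block 3 has {2, 1} and plot 1 has {5, 2, 6, 3, 1}, leaving only 4.
Block 6, plot 4: block 6 has {6, 3, 1, 4} and plot 4 has {2, 6, 1, 4}, leaving only 5.
Block 3 already has {2, 1, 4} and plot 4 already has {5, 2, 6, 1, 4}, so block 3, plot 4 must be 3.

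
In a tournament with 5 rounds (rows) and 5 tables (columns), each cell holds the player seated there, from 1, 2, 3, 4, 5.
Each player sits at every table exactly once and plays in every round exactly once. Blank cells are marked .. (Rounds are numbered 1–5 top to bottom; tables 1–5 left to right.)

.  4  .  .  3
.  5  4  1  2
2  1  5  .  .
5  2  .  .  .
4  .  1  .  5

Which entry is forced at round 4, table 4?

Round 1, table 1: round 1 has {3, 4} and table 1 has {2, 4, 5}, leaving only 1.
Round 1, table 3: round 1 has {1, 3, 4} and table 3 has {1, 4, 5}, leaving only 2.
Round 1, table 4: round 1 has {1, 2, 3, 4} and table 4 has {1}, leaving only 5.
Round 2, table 1: round 2 has {1, 2, 4, 5} and table 1 has {1, 2, 4, 5}, leaving only 3.
Round 3, table 5: round 3 has {1, 2, 5} and table 5 has {2, 3, 5}, leaving only 4.
Round 3, table 4: round 3 has {1, 2, 4, 5} and table 4 has {1, 5}, leaving only 3.
Round 4 already has {2, 5} and table 4 already has {1, 3, 5}, so round 4, table 4 must be 4.

4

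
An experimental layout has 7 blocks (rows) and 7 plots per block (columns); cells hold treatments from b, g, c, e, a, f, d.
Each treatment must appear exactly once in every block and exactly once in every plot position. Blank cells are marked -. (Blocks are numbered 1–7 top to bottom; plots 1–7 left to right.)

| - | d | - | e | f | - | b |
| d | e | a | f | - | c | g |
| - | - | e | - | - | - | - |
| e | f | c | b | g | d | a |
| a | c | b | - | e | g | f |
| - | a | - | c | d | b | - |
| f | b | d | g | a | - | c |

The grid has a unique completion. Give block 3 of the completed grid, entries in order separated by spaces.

Block 3, plot 2: block 3 has {e} and plot 2 has {b, c, e, a, f, d}, leaving only g.
Block 3, plot 7: block 3 has {g, e} and plot 7 has {b, g, c, a, f}, leaving only d.
Block 3, plot 4: block 3 has {g, e, d} and plot 4 has {b, g, c, e, f}, leaving only a.
Block 3, plot 6: block 3 has {g, e, a, d} and plot 6 has {b, g, c, d}, leaving only f.
Block 1, plot 3: block 1 has {b, e, f, d} and plot 3 has {b, c, e, a, d}, leaving only g.
Block 1, plot 1: block 1 has {b, g, e, f, d} and plot 1 has {e, a, f, d}, leaving only c.
Block 3, plot 1: block 3 has {g, e, a, f, d} and plot 1 has {c, e, a, f, d}, leaving only b.
Block 3, plot 5: block 3 has {b, g, e, a, f, d} and plot 5 has {g, e, a, f, d}, leaving only c.
So block 3 reads: b g e a c f d.

b g e a c f d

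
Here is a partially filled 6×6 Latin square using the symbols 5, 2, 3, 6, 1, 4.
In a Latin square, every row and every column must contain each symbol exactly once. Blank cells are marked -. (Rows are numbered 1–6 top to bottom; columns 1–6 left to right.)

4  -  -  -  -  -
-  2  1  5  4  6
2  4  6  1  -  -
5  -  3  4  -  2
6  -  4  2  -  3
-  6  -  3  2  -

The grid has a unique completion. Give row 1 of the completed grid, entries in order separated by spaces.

4 3 2 6 5 1

Row 1, column 4: row 1 has {4} and column 4 has {5, 2, 3, 1, 4}, leaving only 6.
Row 2, column 1: row 2 has {5, 2, 6, 1, 4} and column 1 has {5, 2, 6, 4}, leaving only 3.
Row 3, column 6: row 3 has {2, 6, 1, 4} and column 6 has {2, 3, 6}, leaving only 5.
Row 1, column 6: row 1 has {6, 4} and column 6 has {5, 2, 3, 6}, leaving only 1.
Row 3, column 5: row 3 has {5, 2, 6, 1, 4} and column 5 has {2, 4}, leaving only 3.
Row 1, column 5: row 1 has {6, 1, 4} and column 5 has {2, 3, 4}, leaving only 5.
Row 1, column 2: row 1 has {5, 6, 1, 4} and column 2 has {2, 6, 4}, leaving only 3.
Row 1, column 3: row 1 has {5, 3, 6, 1, 4} and column 3 has {3, 6, 1, 4}, leaving only 2.
So row 1 reads: 4 3 2 6 5 1.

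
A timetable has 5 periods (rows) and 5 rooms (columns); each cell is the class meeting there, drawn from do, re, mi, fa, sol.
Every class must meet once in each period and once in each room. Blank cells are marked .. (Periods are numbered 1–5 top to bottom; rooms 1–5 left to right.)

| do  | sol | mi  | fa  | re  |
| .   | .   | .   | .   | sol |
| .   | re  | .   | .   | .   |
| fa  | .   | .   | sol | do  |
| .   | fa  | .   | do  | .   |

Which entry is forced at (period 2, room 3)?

fa

Period 3, room 4: period 3 has {re} and room 4 has {do, fa, sol}, leaving only mi.
Period 2, room 4: period 2 has {sol} and room 4 has {do, mi, fa, sol}, leaving only re.
Period 2, room 1: period 2 has {re, sol} and room 1 has {do, fa}, leaving only mi.
Period 2, room 2: period 2 has {re, mi, sol} and room 2 has {re, fa, sol}, leaving only do.
Period 2 already has {do, re, mi, sol} and room 3 already has {mi}, so period 2, room 3 must be fa.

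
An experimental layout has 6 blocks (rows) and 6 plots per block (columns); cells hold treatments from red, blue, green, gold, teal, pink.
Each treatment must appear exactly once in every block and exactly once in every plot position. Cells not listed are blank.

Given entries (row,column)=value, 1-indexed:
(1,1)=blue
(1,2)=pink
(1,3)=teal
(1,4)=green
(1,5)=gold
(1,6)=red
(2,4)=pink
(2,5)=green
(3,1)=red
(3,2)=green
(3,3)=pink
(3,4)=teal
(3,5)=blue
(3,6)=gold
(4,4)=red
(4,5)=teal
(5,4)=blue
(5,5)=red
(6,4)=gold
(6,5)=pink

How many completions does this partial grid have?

10

Block 2, plot 1: eliminating its block and plot leaves {gold, teal}.
Block 2, plot 2: eliminating its block and plot leaves {red, blue, gold, teal}.
Block 2, plot 3: eliminating its block and plot leaves {red, blue, gold}.
Block 2, plot 6: eliminating its block and plot leaves {blue, teal}.
Block 4, plot 1: eliminating its block and plot leaves {green, gold, pink}.
Block 4, plot 2: eliminating its block and plot leaves {blue, gold}.
Block 4, plot 3: eliminating its block and plot leaves {blue, green, gold}.
Block 4, plot 6: eliminating its block and plot leaves {blue, green, pink}.
Block 5, plot 1: eliminating its block and plot leaves {green, gold, teal, pink}.
Block 5, plot 2: eliminating its block and plot leaves {gold, teal}.
Block 5, plot 3: eliminating its block and plot leaves {green, gold}.
Block 5, plot 6: eliminating its block and plot leaves {green, teal, pink}.
Block 6, plot 1: eliminating its block and plot leaves {green, teal}.
Block 6, plot 2: eliminating its block and plot leaves {red, blue, teal}.
Block 6, plot 3: eliminating its block and plot leaves {red, blue, green}.
Block 6, plot 6: eliminating its block and plot leaves {blue, green, teal}.
Enumerating the assignments across these blanks that avoid any block or plot repeat gives 10 completions.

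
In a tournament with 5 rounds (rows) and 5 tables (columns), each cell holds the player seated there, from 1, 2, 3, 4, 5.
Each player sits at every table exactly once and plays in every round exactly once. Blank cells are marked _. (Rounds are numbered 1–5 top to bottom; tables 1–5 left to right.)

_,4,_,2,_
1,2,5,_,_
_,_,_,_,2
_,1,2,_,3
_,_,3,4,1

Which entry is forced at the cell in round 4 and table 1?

4

Round 1, table 3: round 1 has {2, 4} and table 3 has {2, 3, 5}, leaving only 1.
Round 1, table 5: round 1 has {1, 2, 4} and table 5 has {1, 2, 3}, leaving only 5.
Round 1, table 1: round 1 has {1, 2, 4, 5} and table 1 has {1}, leaving only 3.
Round 2, table 4: round 2 has {1, 2, 5} and table 4 has {2, 4}, leaving only 3.
Round 2, table 5: round 2 has {1, 2, 3, 5} and table 5 has {1, 2, 3, 5}, leaving only 4.
Round 3, table 3: round 3 has {2} and table 3 has {1, 2, 3, 5}, leaving only 4.
Round 3, table 1: round 3 has {2, 4} and table 1 has {1, 3}, leaving only 5.
Round 4 already has {1, 2, 3} and table 1 already has {1, 3, 5}, so round 4, table 1 must be 4.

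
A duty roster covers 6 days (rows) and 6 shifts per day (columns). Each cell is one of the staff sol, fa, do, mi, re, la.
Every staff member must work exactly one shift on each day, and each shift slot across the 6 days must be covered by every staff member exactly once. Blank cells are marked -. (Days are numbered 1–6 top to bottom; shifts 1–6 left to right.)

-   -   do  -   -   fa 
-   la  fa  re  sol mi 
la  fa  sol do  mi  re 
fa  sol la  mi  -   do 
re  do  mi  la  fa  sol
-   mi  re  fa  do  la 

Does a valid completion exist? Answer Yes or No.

No day or shift among the givens repeats a symbol, and propagating forced cells runs into no contradiction.
One valid completion exists (for instance, mi re do sol la fa / do la fa re sol mi / la fa sol do mi re / fa sol la mi re do / re do mi la fa sol / sol mi re fa do la).

Yes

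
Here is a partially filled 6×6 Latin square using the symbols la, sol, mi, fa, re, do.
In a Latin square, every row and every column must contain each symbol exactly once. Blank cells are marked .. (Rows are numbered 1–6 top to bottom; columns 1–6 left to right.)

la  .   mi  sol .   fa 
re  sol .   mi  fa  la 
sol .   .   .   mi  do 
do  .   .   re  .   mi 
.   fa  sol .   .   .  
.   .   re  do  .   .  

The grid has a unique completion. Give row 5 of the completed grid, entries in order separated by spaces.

mi fa sol la do re

Row 5, column 1: row 5 has {sol, fa} and column 1 has {la, sol, re, do}, leaving only mi.
Row 5, column 4: row 5 has {sol, mi, fa} and column 4 has {sol, mi, re, do}, leaving only la.
Row 5, column 6: row 5 has {la, sol, mi, fa} and column 6 has {la, mi, fa, do}, leaving only re.
Row 5, column 5: row 5 has {la, sol, mi, fa, re} and column 5 has {mi, fa}, leaving only do.
So row 5 reads: mi fa sol la do re.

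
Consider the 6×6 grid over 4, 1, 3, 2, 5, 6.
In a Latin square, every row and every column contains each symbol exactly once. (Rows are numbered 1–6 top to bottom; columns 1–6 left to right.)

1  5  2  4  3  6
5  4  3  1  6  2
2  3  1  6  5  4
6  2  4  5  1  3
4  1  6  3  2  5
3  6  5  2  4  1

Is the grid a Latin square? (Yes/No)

Yes

Each row is a permutation of the 6 symbols, and so is each column.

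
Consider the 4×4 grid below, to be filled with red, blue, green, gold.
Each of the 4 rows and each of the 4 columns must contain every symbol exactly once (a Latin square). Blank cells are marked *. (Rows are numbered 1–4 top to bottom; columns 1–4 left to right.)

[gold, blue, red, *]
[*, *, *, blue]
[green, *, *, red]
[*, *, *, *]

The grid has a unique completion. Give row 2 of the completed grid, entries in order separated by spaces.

red green gold blue

Row 2, column 1: row 2 has {blue} and column 1 has {green, gold}, leaving only red.
Row 1, column 4: row 1 has {red, blue, gold} and column 4 has {red, blue}, leaving only green.
Row 3, column 2: row 3 has {red, green} and column 2 has {blue}, leaving only gold.
Row 2, column 2: row 2 has {red, blue} and column 2 has {blue, gold}, leaving only green.
Row 2, column 3: row 2 has {red, blue, green} and column 3 has {red}, leaving only gold.
So row 2 reads: red green gold blue.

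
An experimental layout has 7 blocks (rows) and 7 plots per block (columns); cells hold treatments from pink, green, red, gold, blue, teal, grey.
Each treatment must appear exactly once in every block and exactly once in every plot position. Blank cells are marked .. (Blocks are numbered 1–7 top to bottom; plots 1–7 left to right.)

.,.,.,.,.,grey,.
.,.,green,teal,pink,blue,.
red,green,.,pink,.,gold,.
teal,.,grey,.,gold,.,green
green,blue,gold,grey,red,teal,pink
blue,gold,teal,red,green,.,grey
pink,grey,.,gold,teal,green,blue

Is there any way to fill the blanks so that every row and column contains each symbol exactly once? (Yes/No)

Yes

No block or plot among the givens repeats a symbol, and propagating forced cells runs into no contradiction.
One valid completion exists (for instance, gold teal pink green blue grey red / grey red green teal pink blue gold / red green blue pink grey gold teal / teal pink grey blue gold red green / green blue gold grey red teal pink / blue gold teal red green pink grey / pink grey red gold teal green blue).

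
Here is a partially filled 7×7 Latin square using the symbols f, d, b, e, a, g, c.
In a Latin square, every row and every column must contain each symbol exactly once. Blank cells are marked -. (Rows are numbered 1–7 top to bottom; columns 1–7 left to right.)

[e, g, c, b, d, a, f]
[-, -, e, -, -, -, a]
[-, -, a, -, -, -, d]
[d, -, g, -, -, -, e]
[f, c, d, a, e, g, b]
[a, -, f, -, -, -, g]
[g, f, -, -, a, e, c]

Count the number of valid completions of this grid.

14

Row 2, column 1: eliminating its row and column leaves {b, c}.
Row 2, column 2: eliminating its row and column leaves {d, b}.
Row 2, column 4: eliminating its row and column leaves {f, d, g, c}.
Row 2, column 5: eliminating its row and column leaves {f, b, g, c}.
Row 2, column 6: eliminating its row and column leaves {f, d, b, c}.
Row 3, column 1: eliminating its row and column leaves {b, c}.
Row 3, column 2: eliminating its row and column leaves {b, e}.
Row 3, column 4: eliminating its row and column leaves {f, e, g, c}.
Row 3, column 5: eliminating its row and column leaves {f, b, g, c}.
Row 3, column 6: eliminating its row and column leaves {f, b, c}.
Row 4, column 2: eliminating its row and column leaves {b, a}.
Row 4, column 4: eliminating its row and column leaves {f, c}.
Row 4, column 5: eliminating its row and column leaves {f, b, c}.
Row 4, column 6: eliminating its row and column leaves {f, b, c}.
Row 6, column 2: eliminating its row and column leaves {d, b, e}.
Row 6, column 4: eliminating its row and column leaves {d, e, c}.
Row 6, column 5: eliminating its row and column leaves {b, c}.
Row 6, column 6: eliminating its row and column leaves {d, b, c}.
Row 7, column 3: eliminating its row and column leaves {b}.
Row 7, column 4: eliminating its row and column leaves {d}.
Enumerating the assignments across these blanks that avoid any row or column repeat gives 14 completions.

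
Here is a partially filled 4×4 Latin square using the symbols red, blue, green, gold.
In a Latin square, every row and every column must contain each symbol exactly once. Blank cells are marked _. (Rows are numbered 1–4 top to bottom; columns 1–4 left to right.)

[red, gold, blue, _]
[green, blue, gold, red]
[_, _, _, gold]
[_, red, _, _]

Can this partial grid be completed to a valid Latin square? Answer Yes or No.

Yes

No row or column among the givens repeats a symbol, and propagating forced cells runs into no contradiction.
One valid completion exists (for instance, red gold blue green / green blue gold red / blue green red gold / gold red green blue).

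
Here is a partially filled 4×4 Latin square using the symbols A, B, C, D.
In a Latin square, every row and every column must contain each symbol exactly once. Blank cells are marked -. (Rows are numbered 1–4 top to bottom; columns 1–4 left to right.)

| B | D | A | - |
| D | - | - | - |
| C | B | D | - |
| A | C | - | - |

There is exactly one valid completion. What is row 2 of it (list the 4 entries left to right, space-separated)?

Row 2, column 2: row 2 has {D} and column 2 has {B, C, D}, leaving only A.
Row 1, column 4: row 1 has {A, B, D} and column 4 has {}, leaving only C.
Row 2, column 4: row 2 has {A, D} and column 4 has {C}, leaving only B.
Row 2, column 3: row 2 has {A, B, D} and column 3 has {A, D}, leaving only C.
So row 2 reads: D A C B.

D A C B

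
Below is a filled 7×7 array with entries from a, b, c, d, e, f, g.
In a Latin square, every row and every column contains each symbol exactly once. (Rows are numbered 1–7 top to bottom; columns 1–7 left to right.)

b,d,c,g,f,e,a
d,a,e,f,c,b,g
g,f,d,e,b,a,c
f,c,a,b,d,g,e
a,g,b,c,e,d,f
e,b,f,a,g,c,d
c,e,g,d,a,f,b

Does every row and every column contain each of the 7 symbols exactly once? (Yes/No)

Each row is a permutation of the 7 symbols, and so is each column.

Yes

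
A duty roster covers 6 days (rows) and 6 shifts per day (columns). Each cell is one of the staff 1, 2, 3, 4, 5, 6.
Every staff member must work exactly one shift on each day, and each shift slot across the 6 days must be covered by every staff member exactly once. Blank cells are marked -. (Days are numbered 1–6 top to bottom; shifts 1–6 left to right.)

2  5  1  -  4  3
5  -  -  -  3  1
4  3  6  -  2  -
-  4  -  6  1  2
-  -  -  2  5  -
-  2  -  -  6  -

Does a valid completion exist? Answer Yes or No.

Day 1, shift 4: day 1 together with shift 4 already contain {1, 2, 3, 4, 5, 6} — every symbol — so nothing can go there. The grid has no valid completion.

No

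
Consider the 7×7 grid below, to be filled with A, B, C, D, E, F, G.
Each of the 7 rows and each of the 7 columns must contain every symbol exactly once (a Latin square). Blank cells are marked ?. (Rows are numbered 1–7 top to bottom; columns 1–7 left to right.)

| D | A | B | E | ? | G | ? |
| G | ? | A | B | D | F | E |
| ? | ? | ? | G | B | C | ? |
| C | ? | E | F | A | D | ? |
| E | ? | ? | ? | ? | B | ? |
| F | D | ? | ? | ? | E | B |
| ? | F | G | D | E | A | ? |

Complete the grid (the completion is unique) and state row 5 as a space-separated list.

Row 2, column 2: row 2 has {A, B, D, E, F, G} and column 2 has {A, D, F}, leaving only C.
Row 5, column 2: row 5 has {B, E} and column 2 has {A, C, D, F}, leaving only G.
Row 3, column 1: row 3 has {B, C, G} and column 1 has {C, D, E, F, G}, leaving only A.
Row 3, column 2: row 3 has {A, B, C, G} and column 2 has {A, C, D, F, G}, leaving only E.
Row 4, column 2: row 4 has {A, C, D, E, F} and column 2 has {A, C, D, E, F, G}, leaving only B.
Row 4, column 7: row 4 has {A, B, C, D, E, F} and column 7 has {B, E}, leaving only G.
Row 6, column 3: row 6 has {B, D, E, F} and column 3 has {A, B, E, G}, leaving only C.
Row 6, column 4: row 6 has {B, C, D, E, F} and column 4 has {B, D, E, F, G}, leaving only A.
Row 5, column 4: row 5 has {B, E, G} and column 4 has {A, B, D, E, F, G}, leaving only C.
Row 5, column 5: row 5 has {B, C, E, G} and column 5 has {A, B, D, E}, leaving only F.
Row 5, column 3: row 5 has {B, C, E, F, G} and column 3 has {A, B, C, E, G}, leaving only D.
Row 5, column 7: row 5 has {B, C, D, E, F, G} and column 7 has {B, E, G}, leaving only A.
So row 5 reads: E G D C F B A.

E G D C F B A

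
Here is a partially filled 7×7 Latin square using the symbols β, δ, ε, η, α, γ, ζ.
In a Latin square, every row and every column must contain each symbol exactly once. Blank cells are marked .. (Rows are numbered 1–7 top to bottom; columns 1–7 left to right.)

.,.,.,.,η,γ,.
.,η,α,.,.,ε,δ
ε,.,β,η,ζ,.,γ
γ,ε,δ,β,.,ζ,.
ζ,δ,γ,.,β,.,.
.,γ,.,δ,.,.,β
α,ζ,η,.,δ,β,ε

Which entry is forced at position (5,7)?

Row 2, column 1: row 2 has {δ, ε, η, α} and column 1 has {ε, α, γ, ζ}, leaving only β.
Row 1, column 1: row 1 has {η, γ} and column 1 has {β, ε, α, γ, ζ}, leaving only δ.
Row 2, column 5: row 2 has {β, δ, ε, η, α} and column 5 has {β, δ, η, ζ}, leaving only γ.
Row 2, column 4: row 2 has {β, δ, ε, η, α, γ} and column 4 has {β, δ, η}, leaving only ζ.
Row 3, column 2: row 3 has {β, ε, η, γ, ζ} and column 2 has {δ, ε, η, γ, ζ}, leaving only α.
Row 1, column 2: row 1 has {δ, η, γ} and column 2 has {δ, ε, η, α, γ, ζ}, leaving only β.
Row 3, column 6: row 3 has {β, ε, η, α, γ, ζ} and column 6 has {β, ε, γ, ζ}, leaving only δ.
Row 4, column 5: row 4 has {β, δ, ε, γ, ζ} and column 5 has {β, δ, η, γ, ζ}, leaving only α.
Row 4, column 7: row 4 has {β, δ, ε, α, γ, ζ} and column 7 has {β, δ, ε, γ}, leaving only η.
Row 5 already has {β, δ, γ, ζ} and column 7 already has {β, δ, ε, η, γ}, so row 5, column 7 must be α.

α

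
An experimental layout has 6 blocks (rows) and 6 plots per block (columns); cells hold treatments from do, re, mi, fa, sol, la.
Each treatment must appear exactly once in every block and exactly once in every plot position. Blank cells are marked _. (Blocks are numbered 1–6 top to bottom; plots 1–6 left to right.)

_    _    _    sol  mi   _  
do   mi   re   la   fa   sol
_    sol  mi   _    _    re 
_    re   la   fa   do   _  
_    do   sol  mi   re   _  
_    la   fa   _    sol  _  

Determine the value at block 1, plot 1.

Block 1, plot 2: block 1 has {mi, sol} and plot 2 has {do, re, mi, sol, la}, leaving only fa.
Block 1, plot 3: block 1 has {mi, fa, sol} and plot 3 has {re, mi, fa, sol, la}, leaving only do.
Block 1, plot 6: block 1 has {do, mi, fa, sol} and plot 6 has {re, sol}, leaving only la.
Block 1 already has {do, mi, fa, sol, la} and plot 1 already has {do}, so block 1, plot 1 must be re.

re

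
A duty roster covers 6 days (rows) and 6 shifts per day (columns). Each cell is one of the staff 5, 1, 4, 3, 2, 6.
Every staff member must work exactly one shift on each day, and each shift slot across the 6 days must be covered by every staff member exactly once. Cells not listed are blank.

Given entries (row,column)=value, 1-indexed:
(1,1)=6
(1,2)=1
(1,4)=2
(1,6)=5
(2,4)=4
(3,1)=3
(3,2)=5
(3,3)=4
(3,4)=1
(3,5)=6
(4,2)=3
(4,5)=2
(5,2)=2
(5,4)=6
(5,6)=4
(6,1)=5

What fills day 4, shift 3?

Day 1, shift 3: day 1 has {5, 1, 2, 6} and shift 3 has {4}, leaving only 3.
Day 1, shift 5: day 1 has {5, 1, 3, 2, 6} and shift 5 has {2, 6}, leaving only 4.
Day 2, shift 2: day 2 has {4} and shift 2 has {5, 1, 3, 2}, leaving only 6.
Day 3, shift 6: day 3 has {5, 1, 4, 3, 6} and shift 6 has {5, 4}, leaving only 2.
Day 4, shift 4: day 4 has {3, 2} and shift 4 has {1, 4, 2, 6}, leaving only 5.
Day 5, shift 1: day 5 has {4, 2, 6} and shift 1 has {5, 3, 6}, leaving only 1.
Day 2, shift 1: day 2 has {4, 6} and shift 1 has {5, 1, 3, 6}, leaving only 2.
Day 4, shift 1: day 4 has {5, 3, 2} and shift 1 has {5, 1, 3, 2, 6}, leaving only 4.
Day 5, shift 3: day 5 has {1, 4, 2, 6} and shift 3 has {4, 3}, leaving only 5.
Day 2, shift 3: day 2 has {4, 2, 6} and shift 3 has {5, 4, 3}, leaving only 1.
Day 4 already has {5, 4, 3, 2} and shift 3 already has {5, 1, 4, 3}, so day 4, shift 3 must be 6.

6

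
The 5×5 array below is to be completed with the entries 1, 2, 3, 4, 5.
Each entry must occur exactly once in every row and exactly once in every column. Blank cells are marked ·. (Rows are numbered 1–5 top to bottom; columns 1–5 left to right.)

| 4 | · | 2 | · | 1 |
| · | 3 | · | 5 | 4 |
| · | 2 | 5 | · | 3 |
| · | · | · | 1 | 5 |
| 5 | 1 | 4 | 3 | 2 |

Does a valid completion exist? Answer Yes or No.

No

Row 1, column 4: row 1 together with column 4 already contain {1, 2, 3, 4, 5} — every symbol — so nothing can go there. The grid has no valid completion.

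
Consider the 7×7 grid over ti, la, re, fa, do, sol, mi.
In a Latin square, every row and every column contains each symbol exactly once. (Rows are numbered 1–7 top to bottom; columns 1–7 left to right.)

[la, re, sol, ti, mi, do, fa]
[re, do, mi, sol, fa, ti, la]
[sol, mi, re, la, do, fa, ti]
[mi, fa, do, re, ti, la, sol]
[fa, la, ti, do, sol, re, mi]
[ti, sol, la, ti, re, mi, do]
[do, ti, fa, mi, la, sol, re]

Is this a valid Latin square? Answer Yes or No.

No

Column 4 contains ti twice (at rows 1 and 6), so it is not a permutation.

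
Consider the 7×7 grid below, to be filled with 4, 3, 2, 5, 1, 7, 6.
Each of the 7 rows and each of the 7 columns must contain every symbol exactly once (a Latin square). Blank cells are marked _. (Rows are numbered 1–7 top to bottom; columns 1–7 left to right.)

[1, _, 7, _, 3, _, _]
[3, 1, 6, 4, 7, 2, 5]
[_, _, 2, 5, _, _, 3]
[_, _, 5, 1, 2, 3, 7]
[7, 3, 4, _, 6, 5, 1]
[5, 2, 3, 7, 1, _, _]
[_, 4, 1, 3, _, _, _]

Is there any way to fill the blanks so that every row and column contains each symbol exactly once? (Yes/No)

No row or column among the givens repeats a symbol, and propagating forced cells runs into no contradiction.
One valid completion exists (for instance, 1 5 7 6 3 4 2 / 3 1 6 4 7 2 5 / 6 7 2 5 4 1 3 / 4 6 5 1 2 3 7 / 7 3 4 2 6 5 1 / 5 2 3 7 1 6 4 / 2 4 1 3 5 7 6).

Yes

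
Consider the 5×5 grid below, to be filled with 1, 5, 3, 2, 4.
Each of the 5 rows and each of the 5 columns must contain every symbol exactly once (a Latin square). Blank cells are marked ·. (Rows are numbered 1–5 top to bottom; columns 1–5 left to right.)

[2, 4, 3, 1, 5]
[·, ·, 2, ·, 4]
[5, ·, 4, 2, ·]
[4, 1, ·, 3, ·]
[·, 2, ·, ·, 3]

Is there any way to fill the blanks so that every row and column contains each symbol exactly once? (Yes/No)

Row 2, column 4: row 2 has {2, 4} and column 4 has {1, 3, 2}, so it must be 5.
Row 2, column 2: row 2 has {5, 2, 4} and column 2 has {1, 2, 4}, so it must be 3.
Now row 3, column 2: row 3 together with column 2 already contain {1, 5, 3, 2, 4} — every symbol — so nothing can go there. The grid has no valid completion.

No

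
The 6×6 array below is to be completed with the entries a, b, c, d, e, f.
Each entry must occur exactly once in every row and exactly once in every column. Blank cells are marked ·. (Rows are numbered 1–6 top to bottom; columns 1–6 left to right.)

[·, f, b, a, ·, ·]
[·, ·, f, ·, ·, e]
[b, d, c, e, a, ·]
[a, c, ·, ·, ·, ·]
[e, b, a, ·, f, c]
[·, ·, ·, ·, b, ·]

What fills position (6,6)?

a

Row 1, column 6: row 1 has {a, b, f} and column 6 has {c, e}, leaving only d.
Row 1, column 1: row 1 has {a, b, d, f} and column 1 has {a, b, e}, leaving only c.
Row 1, column 5: row 1 has {a, b, c, d, f} and column 5 has {a, b, f}, leaving only e.
Row 2, column 1: row 2 has {e, f} and column 1 has {a, b, c, e}, leaving only d.
Row 2, column 2: row 2 has {d, e, f} and column 2 has {b, c, d, f}, leaving only a.
Row 2, column 5: row 2 has {a, d, e, f} and column 5 has {a, b, e, f}, leaving only c.
Row 2, column 4: row 2 has {a, c, d, e, f} and column 4 has {a, e}, leaving only b.
Row 3, column 6: row 3 has {a, b, c, d, e} and column 6 has {c, d, e}, leaving only f.
Row 6 already has {b} and column 6 already has {c, d, e, f}, so row 6, column 6 must be a.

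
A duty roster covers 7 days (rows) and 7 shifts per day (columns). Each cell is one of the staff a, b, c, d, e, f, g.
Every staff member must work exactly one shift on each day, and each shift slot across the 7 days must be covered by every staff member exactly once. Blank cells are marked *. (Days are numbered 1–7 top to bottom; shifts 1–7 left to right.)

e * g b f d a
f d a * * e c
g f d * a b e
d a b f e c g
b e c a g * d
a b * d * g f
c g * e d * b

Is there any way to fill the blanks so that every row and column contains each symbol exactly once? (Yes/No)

No day or shift among the givens repeats a symbol, and propagating forced cells runs into no contradiction.
One valid completion exists (for instance, e c g b f d a / f d a g b e c / g f d c a b e / d a b f e c g / b e c a g f d / a b e d c g f / c g f e d a b).

Yes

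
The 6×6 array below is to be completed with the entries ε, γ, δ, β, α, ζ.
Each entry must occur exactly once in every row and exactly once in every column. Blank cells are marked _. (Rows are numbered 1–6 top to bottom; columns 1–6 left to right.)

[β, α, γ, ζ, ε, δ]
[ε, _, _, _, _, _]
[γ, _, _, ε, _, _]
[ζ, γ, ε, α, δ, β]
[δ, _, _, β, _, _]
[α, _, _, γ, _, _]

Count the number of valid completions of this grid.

Row 2, column 2: eliminating its row and column leaves {δ, β, ζ}.
Row 2, column 3: eliminating its row and column leaves {δ, β, α, ζ}.
Row 2, column 4: eliminating its row and column leaves {δ}.
Row 2, column 5: eliminating its row and column leaves {γ, β, α, ζ}.
Row 2, column 6: eliminating its row and column leaves {γ, α, ζ}.
Row 3, column 2: eliminating its row and column leaves {δ, β, ζ}.
Row 3, column 3: eliminating its row and column leaves {δ, β, α, ζ}.
Row 3, column 5: eliminating its row and column leaves {β, α, ζ}.
Row 3, column 6: eliminating its row and column leaves {α, ζ}.
Row 5, column 2: eliminating its row and column leaves {ε, ζ}.
Row 5, column 3: eliminating its row and column leaves {α, ζ}.
Row 5, column 5: eliminating its row and column leaves {γ, α, ζ}.
Row 5, column 6: eliminating its row and column leaves {ε, γ, α, ζ}.
Row 6, column 2: eliminating its row and column leaves {ε, δ, β, ζ}.
Row 6, column 3: eliminating its row and column leaves {δ, β, ζ}.
Row 6, column 5: eliminating its row and column leaves {β, ζ}.
Row 6, column 6: eliminating its row and column leaves {ε, ζ}.
Enumerating the assignments across these blanks that avoid any row or column repeat gives 14 completions.

14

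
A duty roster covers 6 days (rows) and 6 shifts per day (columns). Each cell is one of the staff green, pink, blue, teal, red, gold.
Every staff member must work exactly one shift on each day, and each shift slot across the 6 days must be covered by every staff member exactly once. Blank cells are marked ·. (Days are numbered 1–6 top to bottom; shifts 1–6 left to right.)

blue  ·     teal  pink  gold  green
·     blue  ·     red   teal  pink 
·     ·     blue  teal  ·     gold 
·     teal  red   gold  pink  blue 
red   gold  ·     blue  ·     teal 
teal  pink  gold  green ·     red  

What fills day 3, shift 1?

pink

Day 1, shift 2: day 1 has {green, pink, blue, teal, gold} and shift 2 has {pink, blue, teal, gold}, leaving only red.
Day 2, shift 3: day 2 has {pink, blue, teal, red} and shift 3 has {blue, teal, red, gold}, leaving only green.
Day 2, shift 1: day 2 has {green, pink, blue, teal, red} and shift 1 has {blue, teal, red}, leaving only gold.
Day 3, shift 2: day 3 has {blue, teal, gold} and shift 2 has {pink, blue, teal, red, gold}, leaving only green.
Day 3 already has {green, blue, teal, gold} and shift 1 already has {blue, teal, red, gold}, so day 3, shift 1 must be pink.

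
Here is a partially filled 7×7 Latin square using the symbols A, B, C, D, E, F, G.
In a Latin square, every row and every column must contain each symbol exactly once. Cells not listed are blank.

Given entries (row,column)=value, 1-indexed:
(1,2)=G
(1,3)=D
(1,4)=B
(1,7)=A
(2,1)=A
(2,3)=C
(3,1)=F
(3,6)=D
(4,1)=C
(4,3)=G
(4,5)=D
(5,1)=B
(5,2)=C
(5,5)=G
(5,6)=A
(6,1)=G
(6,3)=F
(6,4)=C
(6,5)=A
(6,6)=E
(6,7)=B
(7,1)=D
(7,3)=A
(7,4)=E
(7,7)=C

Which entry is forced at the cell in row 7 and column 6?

G

Row 1, column 1: row 1 has {A, B, D, G} and column 1 has {A, B, C, D, F, G}, leaving only E.
Row 5, column 3: row 5 has {A, B, C, G} and column 3 has {A, C, D, F, G}, leaving only E.
Row 3, column 3: row 3 has {D, F} and column 3 has {A, C, D, E, F, G}, leaving only B.
Row 6, column 2: row 6 has {A, B, C, E, F, G} and column 2 has {C, G}, leaving only D.
Row 7, column 6 is narrowed to {B, F, G}.
If it were B, then row 7, column 5 would be left with no valid symbol.
If it were F, then row 7, column 5 would be left with no valid symbol.
So row 7, column 6 must be G.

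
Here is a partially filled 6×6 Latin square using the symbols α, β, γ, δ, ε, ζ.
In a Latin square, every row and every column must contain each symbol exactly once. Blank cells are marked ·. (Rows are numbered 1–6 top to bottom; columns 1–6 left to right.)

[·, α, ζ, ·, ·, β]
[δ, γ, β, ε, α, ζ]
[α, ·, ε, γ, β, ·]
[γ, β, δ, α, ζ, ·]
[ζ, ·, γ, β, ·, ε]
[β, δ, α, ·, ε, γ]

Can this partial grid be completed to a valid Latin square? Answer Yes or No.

Row 4, column 6: row 4 together with column 6 already contain {α, β, γ, δ, ε, ζ} — every symbol — so nothing can go there. The grid has no valid completion.

No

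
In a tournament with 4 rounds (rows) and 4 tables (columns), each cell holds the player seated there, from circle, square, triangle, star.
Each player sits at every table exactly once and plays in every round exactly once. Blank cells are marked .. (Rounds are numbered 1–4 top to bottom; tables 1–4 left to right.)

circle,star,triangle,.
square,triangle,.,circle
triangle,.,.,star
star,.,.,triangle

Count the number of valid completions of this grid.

2

Round 1, table 4: eliminating its round and table leaves {square}.
Round 2, table 3: eliminating its round and table leaves {star}.
Round 3, table 2: eliminating its round and table leaves {circle, square}.
Round 3, table 3: eliminating its round and table leaves {circle, square}.
Round 4, table 2: eliminating its round and table leaves {circle, square}.
Round 4, table 3: eliminating its round and table leaves {circle, square}.
Enumerating the assignments across these blanks that avoid any round or table repeat gives 2 completions.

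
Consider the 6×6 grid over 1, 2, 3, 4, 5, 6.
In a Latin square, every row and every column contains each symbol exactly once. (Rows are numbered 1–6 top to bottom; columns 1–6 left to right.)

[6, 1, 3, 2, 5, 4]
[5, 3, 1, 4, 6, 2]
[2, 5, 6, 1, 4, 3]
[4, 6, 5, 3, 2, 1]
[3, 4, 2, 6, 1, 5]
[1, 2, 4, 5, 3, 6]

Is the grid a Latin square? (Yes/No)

Each row is a permutation of the 6 symbols, and so is each column.

Yes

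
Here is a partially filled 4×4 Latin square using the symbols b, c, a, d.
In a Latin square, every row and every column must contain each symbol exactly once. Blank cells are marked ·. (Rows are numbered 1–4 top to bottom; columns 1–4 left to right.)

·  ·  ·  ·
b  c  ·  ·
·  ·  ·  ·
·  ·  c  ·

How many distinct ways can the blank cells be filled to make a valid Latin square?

Row 1, column 1: eliminating its row and column leaves {c, a, d}.
Row 1, column 2: eliminating its row and column leaves {b, a, d}.
Row 1, column 3: eliminating its row and column leaves {b, a, d}.
Row 1, column 4: eliminating its row and column leaves {b, c, a, d}.
Row 2, column 3: eliminating its row and column leaves {a, d}.
Row 2, column 4: eliminating its row and column leaves {a, d}.
Row 3, column 1: eliminating its row and column leaves {c, a, d}.
Row 3, column 2: eliminating its row and column leaves {b, a, d}.
Row 3, column 3: eliminating its row and column leaves {b, a, d}.
Row 3, column 4: eliminating its row and column leaves {b, c, a, d}.
Row 4, column 1: eliminating its row and column leaves {a, d}.
Row 4, column 2: eliminating its row and column leaves {b, a, d}.
Row 4, column 4: eliminating its row and column leaves {b, a, d}.
Enumerating the assignments across these blanks that avoid any row or column repeat gives 16 completions.

16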